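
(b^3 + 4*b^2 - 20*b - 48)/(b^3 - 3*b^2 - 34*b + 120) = (b + 2)/(b - 5)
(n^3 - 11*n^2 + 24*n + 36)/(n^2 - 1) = (n^2 - 12*n + 36)/(n - 1)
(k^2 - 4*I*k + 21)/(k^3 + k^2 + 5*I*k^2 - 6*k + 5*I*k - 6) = (k - 7*I)/(k^2 + k*(1 + 2*I) + 2*I)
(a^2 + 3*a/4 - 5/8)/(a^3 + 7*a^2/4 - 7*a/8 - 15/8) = (2*a - 1)/(2*a^2 + a - 3)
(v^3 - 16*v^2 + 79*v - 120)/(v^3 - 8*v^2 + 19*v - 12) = (v^2 - 13*v + 40)/(v^2 - 5*v + 4)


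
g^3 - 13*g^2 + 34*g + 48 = (g - 8)*(g - 6)*(g + 1)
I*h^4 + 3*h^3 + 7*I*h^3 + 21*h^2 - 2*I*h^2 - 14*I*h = h*(h + 7)*(h - 2*I)*(I*h + 1)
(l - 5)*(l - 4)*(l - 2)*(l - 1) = l^4 - 12*l^3 + 49*l^2 - 78*l + 40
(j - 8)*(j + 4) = j^2 - 4*j - 32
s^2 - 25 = (s - 5)*(s + 5)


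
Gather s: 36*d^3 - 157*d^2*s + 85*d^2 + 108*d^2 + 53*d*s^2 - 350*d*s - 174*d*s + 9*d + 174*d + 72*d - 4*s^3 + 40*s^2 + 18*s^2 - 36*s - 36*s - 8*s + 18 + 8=36*d^3 + 193*d^2 + 255*d - 4*s^3 + s^2*(53*d + 58) + s*(-157*d^2 - 524*d - 80) + 26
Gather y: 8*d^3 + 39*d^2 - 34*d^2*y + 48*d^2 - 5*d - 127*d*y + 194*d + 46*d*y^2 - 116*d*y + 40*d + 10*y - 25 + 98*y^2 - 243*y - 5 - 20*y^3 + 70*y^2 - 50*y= 8*d^3 + 87*d^2 + 229*d - 20*y^3 + y^2*(46*d + 168) + y*(-34*d^2 - 243*d - 283) - 30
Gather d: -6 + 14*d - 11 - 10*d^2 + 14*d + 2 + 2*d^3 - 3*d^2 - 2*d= 2*d^3 - 13*d^2 + 26*d - 15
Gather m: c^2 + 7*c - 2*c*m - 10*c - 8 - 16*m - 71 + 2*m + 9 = c^2 - 3*c + m*(-2*c - 14) - 70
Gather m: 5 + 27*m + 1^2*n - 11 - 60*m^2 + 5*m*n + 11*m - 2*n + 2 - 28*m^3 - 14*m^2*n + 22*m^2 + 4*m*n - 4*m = -28*m^3 + m^2*(-14*n - 38) + m*(9*n + 34) - n - 4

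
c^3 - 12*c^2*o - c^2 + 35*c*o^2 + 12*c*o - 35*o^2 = (c - 1)*(c - 7*o)*(c - 5*o)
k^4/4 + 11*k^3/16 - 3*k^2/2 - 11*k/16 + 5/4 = (k/4 + 1)*(k - 5/4)*(k - 1)*(k + 1)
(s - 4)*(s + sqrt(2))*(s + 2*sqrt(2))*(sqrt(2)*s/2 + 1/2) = sqrt(2)*s^4/2 - 2*sqrt(2)*s^3 + 7*s^3/2 - 14*s^2 + 7*sqrt(2)*s^2/2 - 14*sqrt(2)*s + 2*s - 8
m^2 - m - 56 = (m - 8)*(m + 7)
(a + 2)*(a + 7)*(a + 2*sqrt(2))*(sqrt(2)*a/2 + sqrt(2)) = sqrt(2)*a^4/2 + 2*a^3 + 11*sqrt(2)*a^3/2 + 22*a^2 + 16*sqrt(2)*a^2 + 14*sqrt(2)*a + 64*a + 56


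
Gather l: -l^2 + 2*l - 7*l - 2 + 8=-l^2 - 5*l + 6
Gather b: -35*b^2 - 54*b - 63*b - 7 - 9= -35*b^2 - 117*b - 16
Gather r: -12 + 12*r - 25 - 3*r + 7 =9*r - 30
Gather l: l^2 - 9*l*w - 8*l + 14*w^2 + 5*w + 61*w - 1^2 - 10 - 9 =l^2 + l*(-9*w - 8) + 14*w^2 + 66*w - 20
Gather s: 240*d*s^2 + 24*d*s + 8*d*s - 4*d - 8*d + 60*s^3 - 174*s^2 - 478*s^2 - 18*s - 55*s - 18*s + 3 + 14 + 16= -12*d + 60*s^3 + s^2*(240*d - 652) + s*(32*d - 91) + 33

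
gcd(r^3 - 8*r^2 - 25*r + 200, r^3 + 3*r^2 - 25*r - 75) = r^2 - 25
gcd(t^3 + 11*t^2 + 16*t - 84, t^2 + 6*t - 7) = t + 7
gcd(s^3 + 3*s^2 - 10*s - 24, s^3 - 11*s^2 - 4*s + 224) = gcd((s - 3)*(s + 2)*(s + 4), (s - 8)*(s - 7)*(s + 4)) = s + 4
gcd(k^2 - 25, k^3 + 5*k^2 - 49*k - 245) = k + 5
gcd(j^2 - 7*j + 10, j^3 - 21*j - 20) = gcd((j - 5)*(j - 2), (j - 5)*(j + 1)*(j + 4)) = j - 5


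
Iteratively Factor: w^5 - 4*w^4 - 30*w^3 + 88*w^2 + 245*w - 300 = (w + 3)*(w^4 - 7*w^3 - 9*w^2 + 115*w - 100) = (w - 5)*(w + 3)*(w^3 - 2*w^2 - 19*w + 20) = (w - 5)^2*(w + 3)*(w^2 + 3*w - 4) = (w - 5)^2*(w + 3)*(w + 4)*(w - 1)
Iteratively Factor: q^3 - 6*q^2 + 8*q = (q)*(q^2 - 6*q + 8) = q*(q - 4)*(q - 2)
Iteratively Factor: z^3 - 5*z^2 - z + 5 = (z - 1)*(z^2 - 4*z - 5) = (z - 5)*(z - 1)*(z + 1)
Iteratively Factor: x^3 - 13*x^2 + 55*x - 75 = (x - 3)*(x^2 - 10*x + 25) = (x - 5)*(x - 3)*(x - 5)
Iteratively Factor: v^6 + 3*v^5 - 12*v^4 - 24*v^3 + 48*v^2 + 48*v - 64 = (v + 2)*(v^5 + v^4 - 14*v^3 + 4*v^2 + 40*v - 32) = (v + 2)*(v + 4)*(v^4 - 3*v^3 - 2*v^2 + 12*v - 8) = (v - 2)*(v + 2)*(v + 4)*(v^3 - v^2 - 4*v + 4) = (v - 2)^2*(v + 2)*(v + 4)*(v^2 + v - 2) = (v - 2)^2*(v - 1)*(v + 2)*(v + 4)*(v + 2)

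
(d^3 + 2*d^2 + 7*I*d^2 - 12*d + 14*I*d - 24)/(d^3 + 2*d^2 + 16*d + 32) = (d + 3*I)/(d - 4*I)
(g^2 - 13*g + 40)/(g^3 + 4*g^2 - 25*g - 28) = (g^2 - 13*g + 40)/(g^3 + 4*g^2 - 25*g - 28)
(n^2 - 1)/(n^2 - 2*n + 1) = (n + 1)/(n - 1)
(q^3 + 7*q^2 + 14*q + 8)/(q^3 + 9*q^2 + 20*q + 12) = (q + 4)/(q + 6)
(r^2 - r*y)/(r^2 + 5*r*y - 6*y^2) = r/(r + 6*y)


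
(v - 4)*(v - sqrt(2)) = v^2 - 4*v - sqrt(2)*v + 4*sqrt(2)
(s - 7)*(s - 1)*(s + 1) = s^3 - 7*s^2 - s + 7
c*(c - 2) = c^2 - 2*c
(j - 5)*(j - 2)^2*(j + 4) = j^4 - 5*j^3 - 12*j^2 + 76*j - 80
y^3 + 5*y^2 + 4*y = y*(y + 1)*(y + 4)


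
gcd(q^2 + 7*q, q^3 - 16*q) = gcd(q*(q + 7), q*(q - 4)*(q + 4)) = q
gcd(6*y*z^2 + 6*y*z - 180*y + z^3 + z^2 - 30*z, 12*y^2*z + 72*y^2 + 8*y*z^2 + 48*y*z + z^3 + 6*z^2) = 6*y*z + 36*y + z^2 + 6*z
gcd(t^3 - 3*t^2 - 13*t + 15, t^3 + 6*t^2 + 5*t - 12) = t^2 + 2*t - 3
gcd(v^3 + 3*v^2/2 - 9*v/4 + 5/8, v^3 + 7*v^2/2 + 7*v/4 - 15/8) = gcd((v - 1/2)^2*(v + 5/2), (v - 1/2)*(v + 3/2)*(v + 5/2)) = v^2 + 2*v - 5/4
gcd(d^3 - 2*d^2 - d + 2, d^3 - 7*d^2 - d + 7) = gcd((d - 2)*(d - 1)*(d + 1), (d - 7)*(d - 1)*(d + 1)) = d^2 - 1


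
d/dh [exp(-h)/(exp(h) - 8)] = 2*(4 - exp(h))*exp(-h)/(exp(2*h) - 16*exp(h) + 64)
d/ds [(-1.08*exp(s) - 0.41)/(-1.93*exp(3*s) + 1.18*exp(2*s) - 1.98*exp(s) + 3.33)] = (-4.1688*exp(3*s) - 1.0995*exp(2*s) + 0.9676*exp(s) - 4.4082)*exp(s)/(3.7249*exp(6*s) - 4.5548*exp(5*s) + 9.0352*exp(4*s) - 17.5266*exp(3*s) + 11.7792*exp(2*s) - 13.1868*exp(s) + 11.0889)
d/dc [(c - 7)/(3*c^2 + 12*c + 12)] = (16 - c)/(3*(c^3 + 6*c^2 + 12*c + 8))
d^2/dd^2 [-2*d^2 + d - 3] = -4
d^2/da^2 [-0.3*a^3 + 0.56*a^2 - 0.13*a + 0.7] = 1.12 - 1.8*a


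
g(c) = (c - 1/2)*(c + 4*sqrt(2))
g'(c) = 2*c - 1/2 + 4*sqrt(2)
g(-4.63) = -5.27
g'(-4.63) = -4.10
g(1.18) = 4.65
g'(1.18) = 7.52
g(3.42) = 26.50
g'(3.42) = 12.00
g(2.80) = 19.45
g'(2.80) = 10.76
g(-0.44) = -4.90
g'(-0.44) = 4.28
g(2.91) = 20.65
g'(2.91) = 10.98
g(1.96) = 11.12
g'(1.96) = 9.08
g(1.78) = 9.52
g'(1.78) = 8.72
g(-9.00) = 31.76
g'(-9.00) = -12.84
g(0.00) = -2.83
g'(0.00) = 5.16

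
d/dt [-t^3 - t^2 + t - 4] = -3*t^2 - 2*t + 1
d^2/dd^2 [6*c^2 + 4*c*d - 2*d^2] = -4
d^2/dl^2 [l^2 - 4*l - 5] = 2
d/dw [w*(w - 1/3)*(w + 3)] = 3*w^2 + 16*w/3 - 1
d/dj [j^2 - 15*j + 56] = 2*j - 15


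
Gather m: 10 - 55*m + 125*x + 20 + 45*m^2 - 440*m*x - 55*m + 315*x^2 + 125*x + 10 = 45*m^2 + m*(-440*x - 110) + 315*x^2 + 250*x + 40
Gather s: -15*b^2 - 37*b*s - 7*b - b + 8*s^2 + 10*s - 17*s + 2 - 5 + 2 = -15*b^2 - 8*b + 8*s^2 + s*(-37*b - 7) - 1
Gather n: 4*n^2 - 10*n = 4*n^2 - 10*n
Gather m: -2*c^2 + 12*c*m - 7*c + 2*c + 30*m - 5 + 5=-2*c^2 - 5*c + m*(12*c + 30)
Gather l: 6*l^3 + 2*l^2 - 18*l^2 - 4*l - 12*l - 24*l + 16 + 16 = 6*l^3 - 16*l^2 - 40*l + 32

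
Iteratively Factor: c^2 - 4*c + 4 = (c - 2)*(c - 2)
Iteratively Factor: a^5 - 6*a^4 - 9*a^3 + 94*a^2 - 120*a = (a + 4)*(a^4 - 10*a^3 + 31*a^2 - 30*a) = (a - 3)*(a + 4)*(a^3 - 7*a^2 + 10*a) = (a - 3)*(a - 2)*(a + 4)*(a^2 - 5*a) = (a - 5)*(a - 3)*(a - 2)*(a + 4)*(a)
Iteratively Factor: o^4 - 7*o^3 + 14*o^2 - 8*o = (o)*(o^3 - 7*o^2 + 14*o - 8) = o*(o - 1)*(o^2 - 6*o + 8) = o*(o - 4)*(o - 1)*(o - 2)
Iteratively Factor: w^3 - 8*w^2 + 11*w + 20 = (w - 5)*(w^2 - 3*w - 4) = (w - 5)*(w + 1)*(w - 4)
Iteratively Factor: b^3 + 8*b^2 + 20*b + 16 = (b + 4)*(b^2 + 4*b + 4) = (b + 2)*(b + 4)*(b + 2)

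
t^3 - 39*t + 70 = (t - 5)*(t - 2)*(t + 7)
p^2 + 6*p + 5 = (p + 1)*(p + 5)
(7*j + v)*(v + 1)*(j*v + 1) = 7*j^2*v^2 + 7*j^2*v + j*v^3 + j*v^2 + 7*j*v + 7*j + v^2 + v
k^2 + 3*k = k*(k + 3)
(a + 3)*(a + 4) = a^2 + 7*a + 12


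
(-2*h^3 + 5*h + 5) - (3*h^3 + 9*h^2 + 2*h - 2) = -5*h^3 - 9*h^2 + 3*h + 7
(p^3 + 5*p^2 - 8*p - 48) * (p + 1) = p^4 + 6*p^3 - 3*p^2 - 56*p - 48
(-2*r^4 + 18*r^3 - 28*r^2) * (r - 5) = -2*r^5 + 28*r^4 - 118*r^3 + 140*r^2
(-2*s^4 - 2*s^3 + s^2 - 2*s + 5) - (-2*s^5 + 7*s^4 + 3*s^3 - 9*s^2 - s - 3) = 2*s^5 - 9*s^4 - 5*s^3 + 10*s^2 - s + 8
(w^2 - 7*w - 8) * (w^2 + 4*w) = w^4 - 3*w^3 - 36*w^2 - 32*w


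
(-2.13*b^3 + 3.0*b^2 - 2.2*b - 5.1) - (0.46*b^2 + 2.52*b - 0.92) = -2.13*b^3 + 2.54*b^2 - 4.72*b - 4.18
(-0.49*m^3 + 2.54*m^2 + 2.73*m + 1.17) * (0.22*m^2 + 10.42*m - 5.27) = -0.1078*m^5 - 4.547*m^4 + 29.6497*m^3 + 15.3182*m^2 - 2.1957*m - 6.1659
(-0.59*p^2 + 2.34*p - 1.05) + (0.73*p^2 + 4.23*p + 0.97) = 0.14*p^2 + 6.57*p - 0.0800000000000001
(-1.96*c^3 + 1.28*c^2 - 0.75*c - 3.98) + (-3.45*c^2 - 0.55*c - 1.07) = -1.96*c^3 - 2.17*c^2 - 1.3*c - 5.05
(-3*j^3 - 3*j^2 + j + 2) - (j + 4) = -3*j^3 - 3*j^2 - 2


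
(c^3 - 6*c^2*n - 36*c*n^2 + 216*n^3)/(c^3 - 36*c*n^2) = (c - 6*n)/c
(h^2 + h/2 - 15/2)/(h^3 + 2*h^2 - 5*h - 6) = (h - 5/2)/(h^2 - h - 2)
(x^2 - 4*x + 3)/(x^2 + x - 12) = (x - 1)/(x + 4)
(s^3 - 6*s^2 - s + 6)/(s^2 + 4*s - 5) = (s^2 - 5*s - 6)/(s + 5)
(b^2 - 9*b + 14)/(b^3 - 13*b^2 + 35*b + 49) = (b - 2)/(b^2 - 6*b - 7)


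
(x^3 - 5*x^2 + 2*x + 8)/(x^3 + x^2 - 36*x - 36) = (x^2 - 6*x + 8)/(x^2 - 36)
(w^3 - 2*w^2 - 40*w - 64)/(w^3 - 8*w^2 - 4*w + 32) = (w + 4)/(w - 2)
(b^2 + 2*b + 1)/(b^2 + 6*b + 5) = (b + 1)/(b + 5)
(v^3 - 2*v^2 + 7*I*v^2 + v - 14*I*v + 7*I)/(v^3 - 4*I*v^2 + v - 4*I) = (v^3 + v^2*(-2 + 7*I) + v*(1 - 14*I) + 7*I)/(v^3 - 4*I*v^2 + v - 4*I)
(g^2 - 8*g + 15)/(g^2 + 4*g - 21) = (g - 5)/(g + 7)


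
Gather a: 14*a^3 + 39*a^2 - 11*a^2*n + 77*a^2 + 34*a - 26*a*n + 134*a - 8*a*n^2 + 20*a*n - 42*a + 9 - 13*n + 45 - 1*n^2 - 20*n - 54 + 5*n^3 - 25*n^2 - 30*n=14*a^3 + a^2*(116 - 11*n) + a*(-8*n^2 - 6*n + 126) + 5*n^3 - 26*n^2 - 63*n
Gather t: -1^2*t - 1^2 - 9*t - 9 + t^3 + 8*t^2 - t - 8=t^3 + 8*t^2 - 11*t - 18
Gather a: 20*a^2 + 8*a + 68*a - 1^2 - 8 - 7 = 20*a^2 + 76*a - 16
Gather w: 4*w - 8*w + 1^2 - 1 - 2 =-4*w - 2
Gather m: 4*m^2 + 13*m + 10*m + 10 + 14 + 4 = 4*m^2 + 23*m + 28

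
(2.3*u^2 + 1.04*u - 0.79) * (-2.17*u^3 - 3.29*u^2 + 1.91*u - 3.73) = -4.991*u^5 - 9.8238*u^4 + 2.6857*u^3 - 3.9935*u^2 - 5.3881*u + 2.9467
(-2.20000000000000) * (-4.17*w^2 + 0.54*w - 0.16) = 9.174*w^2 - 1.188*w + 0.352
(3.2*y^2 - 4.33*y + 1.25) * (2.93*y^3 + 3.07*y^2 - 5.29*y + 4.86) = 9.376*y^5 - 2.8629*y^4 - 26.5586*y^3 + 42.2952*y^2 - 27.6563*y + 6.075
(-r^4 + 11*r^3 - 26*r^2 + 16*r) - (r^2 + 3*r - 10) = -r^4 + 11*r^3 - 27*r^2 + 13*r + 10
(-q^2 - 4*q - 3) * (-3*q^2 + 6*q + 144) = 3*q^4 + 6*q^3 - 159*q^2 - 594*q - 432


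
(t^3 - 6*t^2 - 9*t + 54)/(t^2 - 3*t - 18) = t - 3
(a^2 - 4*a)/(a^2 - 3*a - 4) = a/(a + 1)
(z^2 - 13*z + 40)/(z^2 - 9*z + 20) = (z - 8)/(z - 4)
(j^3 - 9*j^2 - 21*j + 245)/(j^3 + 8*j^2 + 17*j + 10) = (j^2 - 14*j + 49)/(j^2 + 3*j + 2)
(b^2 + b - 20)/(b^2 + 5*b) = (b - 4)/b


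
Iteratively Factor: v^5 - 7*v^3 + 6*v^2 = (v)*(v^4 - 7*v^2 + 6*v) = v*(v + 3)*(v^3 - 3*v^2 + 2*v) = v^2*(v + 3)*(v^2 - 3*v + 2) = v^2*(v - 2)*(v + 3)*(v - 1)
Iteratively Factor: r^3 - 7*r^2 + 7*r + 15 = (r - 3)*(r^2 - 4*r - 5) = (r - 3)*(r + 1)*(r - 5)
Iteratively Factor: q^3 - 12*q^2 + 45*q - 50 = (q - 5)*(q^2 - 7*q + 10) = (q - 5)^2*(q - 2)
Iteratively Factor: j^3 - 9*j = (j)*(j^2 - 9) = j*(j - 3)*(j + 3)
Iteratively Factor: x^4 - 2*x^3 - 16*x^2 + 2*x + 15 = (x - 5)*(x^3 + 3*x^2 - x - 3) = (x - 5)*(x - 1)*(x^2 + 4*x + 3) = (x - 5)*(x - 1)*(x + 3)*(x + 1)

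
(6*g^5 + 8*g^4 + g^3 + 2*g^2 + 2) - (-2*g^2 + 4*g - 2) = 6*g^5 + 8*g^4 + g^3 + 4*g^2 - 4*g + 4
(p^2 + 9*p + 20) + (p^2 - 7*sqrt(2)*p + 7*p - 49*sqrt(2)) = 2*p^2 - 7*sqrt(2)*p + 16*p - 49*sqrt(2) + 20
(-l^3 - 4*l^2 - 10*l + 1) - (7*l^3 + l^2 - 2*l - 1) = -8*l^3 - 5*l^2 - 8*l + 2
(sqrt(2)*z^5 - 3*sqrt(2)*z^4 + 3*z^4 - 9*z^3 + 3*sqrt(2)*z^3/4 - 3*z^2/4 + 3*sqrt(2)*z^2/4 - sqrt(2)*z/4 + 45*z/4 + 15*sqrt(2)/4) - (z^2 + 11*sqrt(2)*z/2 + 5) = sqrt(2)*z^5 - 3*sqrt(2)*z^4 + 3*z^4 - 9*z^3 + 3*sqrt(2)*z^3/4 - 7*z^2/4 + 3*sqrt(2)*z^2/4 - 23*sqrt(2)*z/4 + 45*z/4 - 5 + 15*sqrt(2)/4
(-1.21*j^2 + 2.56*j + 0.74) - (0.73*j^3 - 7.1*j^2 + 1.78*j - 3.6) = -0.73*j^3 + 5.89*j^2 + 0.78*j + 4.34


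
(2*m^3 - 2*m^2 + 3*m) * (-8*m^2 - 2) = -16*m^5 + 16*m^4 - 28*m^3 + 4*m^2 - 6*m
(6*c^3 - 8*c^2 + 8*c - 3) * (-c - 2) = -6*c^4 - 4*c^3 + 8*c^2 - 13*c + 6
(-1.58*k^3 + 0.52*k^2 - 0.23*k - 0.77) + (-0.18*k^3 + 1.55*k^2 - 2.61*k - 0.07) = -1.76*k^3 + 2.07*k^2 - 2.84*k - 0.84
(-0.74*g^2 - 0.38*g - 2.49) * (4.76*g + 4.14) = -3.5224*g^3 - 4.8724*g^2 - 13.4256*g - 10.3086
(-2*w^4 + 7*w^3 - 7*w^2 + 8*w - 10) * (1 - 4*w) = 8*w^5 - 30*w^4 + 35*w^3 - 39*w^2 + 48*w - 10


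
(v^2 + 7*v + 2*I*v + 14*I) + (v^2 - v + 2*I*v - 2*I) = 2*v^2 + 6*v + 4*I*v + 12*I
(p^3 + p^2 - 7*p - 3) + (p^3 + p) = 2*p^3 + p^2 - 6*p - 3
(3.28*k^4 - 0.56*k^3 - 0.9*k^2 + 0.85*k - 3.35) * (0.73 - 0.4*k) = -1.312*k^5 + 2.6184*k^4 - 0.0488*k^3 - 0.997*k^2 + 1.9605*k - 2.4455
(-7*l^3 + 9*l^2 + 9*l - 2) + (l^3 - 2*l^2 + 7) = -6*l^3 + 7*l^2 + 9*l + 5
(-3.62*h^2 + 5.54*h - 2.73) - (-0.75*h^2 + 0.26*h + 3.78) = -2.87*h^2 + 5.28*h - 6.51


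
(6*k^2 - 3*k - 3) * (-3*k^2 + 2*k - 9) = -18*k^4 + 21*k^3 - 51*k^2 + 21*k + 27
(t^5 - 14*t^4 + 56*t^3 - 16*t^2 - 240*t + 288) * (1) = t^5 - 14*t^4 + 56*t^3 - 16*t^2 - 240*t + 288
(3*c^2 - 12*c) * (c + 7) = 3*c^3 + 9*c^2 - 84*c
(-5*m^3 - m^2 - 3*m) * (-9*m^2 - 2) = 45*m^5 + 9*m^4 + 37*m^3 + 2*m^2 + 6*m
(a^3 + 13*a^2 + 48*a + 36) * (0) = 0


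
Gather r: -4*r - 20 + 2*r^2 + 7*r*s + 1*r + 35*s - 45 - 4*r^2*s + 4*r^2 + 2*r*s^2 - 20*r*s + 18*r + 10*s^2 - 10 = r^2*(6 - 4*s) + r*(2*s^2 - 13*s + 15) + 10*s^2 + 35*s - 75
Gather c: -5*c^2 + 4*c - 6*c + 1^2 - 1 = -5*c^2 - 2*c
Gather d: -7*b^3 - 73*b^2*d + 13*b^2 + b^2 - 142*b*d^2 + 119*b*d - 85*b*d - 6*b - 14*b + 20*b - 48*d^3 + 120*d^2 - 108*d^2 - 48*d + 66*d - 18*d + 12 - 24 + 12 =-7*b^3 + 14*b^2 - 48*d^3 + d^2*(12 - 142*b) + d*(-73*b^2 + 34*b)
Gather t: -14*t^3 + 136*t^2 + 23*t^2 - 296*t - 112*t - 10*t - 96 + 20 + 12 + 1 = -14*t^3 + 159*t^2 - 418*t - 63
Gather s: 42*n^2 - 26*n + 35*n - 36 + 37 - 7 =42*n^2 + 9*n - 6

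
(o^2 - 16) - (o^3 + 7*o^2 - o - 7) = -o^3 - 6*o^2 + o - 9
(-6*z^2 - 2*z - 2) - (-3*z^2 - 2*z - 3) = 1 - 3*z^2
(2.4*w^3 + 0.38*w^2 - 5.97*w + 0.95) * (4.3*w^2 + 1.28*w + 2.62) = 10.32*w^5 + 4.706*w^4 - 18.8966*w^3 - 2.561*w^2 - 14.4254*w + 2.489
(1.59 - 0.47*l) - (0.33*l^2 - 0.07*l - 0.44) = -0.33*l^2 - 0.4*l + 2.03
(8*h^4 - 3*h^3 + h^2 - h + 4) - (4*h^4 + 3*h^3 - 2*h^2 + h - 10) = 4*h^4 - 6*h^3 + 3*h^2 - 2*h + 14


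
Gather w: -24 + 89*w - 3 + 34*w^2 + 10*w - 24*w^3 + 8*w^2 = -24*w^3 + 42*w^2 + 99*w - 27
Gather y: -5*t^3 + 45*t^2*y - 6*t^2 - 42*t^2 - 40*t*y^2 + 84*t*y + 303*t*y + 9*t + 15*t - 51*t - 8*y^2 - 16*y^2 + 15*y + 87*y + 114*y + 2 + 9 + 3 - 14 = -5*t^3 - 48*t^2 - 27*t + y^2*(-40*t - 24) + y*(45*t^2 + 387*t + 216)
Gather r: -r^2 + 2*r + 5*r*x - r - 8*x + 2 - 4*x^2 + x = -r^2 + r*(5*x + 1) - 4*x^2 - 7*x + 2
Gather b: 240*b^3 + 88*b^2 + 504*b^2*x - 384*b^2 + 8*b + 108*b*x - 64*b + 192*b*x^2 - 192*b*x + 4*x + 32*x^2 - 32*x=240*b^3 + b^2*(504*x - 296) + b*(192*x^2 - 84*x - 56) + 32*x^2 - 28*x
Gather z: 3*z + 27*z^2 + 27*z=27*z^2 + 30*z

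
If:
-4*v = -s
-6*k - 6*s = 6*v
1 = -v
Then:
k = 5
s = -4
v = -1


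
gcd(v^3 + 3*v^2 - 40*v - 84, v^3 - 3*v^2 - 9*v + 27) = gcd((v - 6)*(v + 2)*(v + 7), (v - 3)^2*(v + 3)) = 1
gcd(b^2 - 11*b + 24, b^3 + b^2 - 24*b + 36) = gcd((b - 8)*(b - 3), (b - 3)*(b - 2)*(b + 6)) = b - 3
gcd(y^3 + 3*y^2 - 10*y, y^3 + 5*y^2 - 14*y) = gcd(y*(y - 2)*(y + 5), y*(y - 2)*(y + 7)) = y^2 - 2*y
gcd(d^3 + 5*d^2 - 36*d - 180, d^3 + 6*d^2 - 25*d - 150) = d^2 + 11*d + 30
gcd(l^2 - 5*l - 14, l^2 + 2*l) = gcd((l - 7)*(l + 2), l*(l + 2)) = l + 2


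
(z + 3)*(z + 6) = z^2 + 9*z + 18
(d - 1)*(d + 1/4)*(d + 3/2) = d^3 + 3*d^2/4 - 11*d/8 - 3/8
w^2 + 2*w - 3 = (w - 1)*(w + 3)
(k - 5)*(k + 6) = k^2 + k - 30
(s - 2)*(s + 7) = s^2 + 5*s - 14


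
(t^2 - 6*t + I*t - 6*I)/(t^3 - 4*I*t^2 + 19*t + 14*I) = (t - 6)/(t^2 - 5*I*t + 14)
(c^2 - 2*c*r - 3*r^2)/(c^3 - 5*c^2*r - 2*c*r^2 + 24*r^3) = (-c - r)/(-c^2 + 2*c*r + 8*r^2)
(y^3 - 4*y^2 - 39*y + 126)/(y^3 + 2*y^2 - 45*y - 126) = (y - 3)/(y + 3)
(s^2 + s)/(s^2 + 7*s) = (s + 1)/(s + 7)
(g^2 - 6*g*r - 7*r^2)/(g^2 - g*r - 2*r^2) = (-g + 7*r)/(-g + 2*r)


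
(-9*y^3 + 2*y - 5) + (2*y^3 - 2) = -7*y^3 + 2*y - 7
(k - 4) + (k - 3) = 2*k - 7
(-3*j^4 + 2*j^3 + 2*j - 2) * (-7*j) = 21*j^5 - 14*j^4 - 14*j^2 + 14*j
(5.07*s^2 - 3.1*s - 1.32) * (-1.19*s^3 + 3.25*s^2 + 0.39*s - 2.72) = -6.0333*s^5 + 20.1665*s^4 - 6.5269*s^3 - 19.2894*s^2 + 7.9172*s + 3.5904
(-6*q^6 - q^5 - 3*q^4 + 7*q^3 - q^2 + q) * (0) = 0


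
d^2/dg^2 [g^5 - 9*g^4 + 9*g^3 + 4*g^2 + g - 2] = 20*g^3 - 108*g^2 + 54*g + 8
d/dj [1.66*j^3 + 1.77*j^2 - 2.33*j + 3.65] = 4.98*j^2 + 3.54*j - 2.33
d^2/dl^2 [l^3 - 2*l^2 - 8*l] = 6*l - 4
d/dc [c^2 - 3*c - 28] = 2*c - 3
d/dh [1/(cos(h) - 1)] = sin(h)/(cos(h) - 1)^2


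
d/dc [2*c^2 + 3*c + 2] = 4*c + 3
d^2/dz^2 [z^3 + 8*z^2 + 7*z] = 6*z + 16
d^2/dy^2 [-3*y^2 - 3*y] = -6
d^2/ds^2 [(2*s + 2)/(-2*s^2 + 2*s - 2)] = 2*(3*s*(s^2 - s + 1) - (s + 1)*(2*s - 1)^2)/(s^2 - s + 1)^3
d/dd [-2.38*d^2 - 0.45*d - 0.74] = -4.76*d - 0.45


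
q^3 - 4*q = q*(q - 2)*(q + 2)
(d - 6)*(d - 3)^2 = d^3 - 12*d^2 + 45*d - 54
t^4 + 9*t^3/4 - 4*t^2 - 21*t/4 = t*(t - 7/4)*(t + 1)*(t + 3)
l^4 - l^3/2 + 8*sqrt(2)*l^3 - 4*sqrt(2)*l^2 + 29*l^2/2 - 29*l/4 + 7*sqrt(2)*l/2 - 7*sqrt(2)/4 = (l - 1/2)*(l + sqrt(2)/2)^2*(l + 7*sqrt(2))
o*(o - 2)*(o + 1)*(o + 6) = o^4 + 5*o^3 - 8*o^2 - 12*o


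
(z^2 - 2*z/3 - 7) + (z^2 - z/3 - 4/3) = 2*z^2 - z - 25/3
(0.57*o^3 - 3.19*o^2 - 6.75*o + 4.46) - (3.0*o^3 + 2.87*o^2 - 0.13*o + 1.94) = -2.43*o^3 - 6.06*o^2 - 6.62*o + 2.52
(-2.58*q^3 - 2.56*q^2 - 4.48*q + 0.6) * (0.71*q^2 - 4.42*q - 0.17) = -1.8318*q^5 + 9.586*q^4 + 8.573*q^3 + 20.6628*q^2 - 1.8904*q - 0.102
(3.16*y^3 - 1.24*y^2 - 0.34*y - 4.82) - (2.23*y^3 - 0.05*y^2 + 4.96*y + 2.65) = 0.93*y^3 - 1.19*y^2 - 5.3*y - 7.47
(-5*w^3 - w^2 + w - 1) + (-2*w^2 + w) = -5*w^3 - 3*w^2 + 2*w - 1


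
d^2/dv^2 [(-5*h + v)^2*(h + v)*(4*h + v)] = -42*h^2 - 30*h*v + 12*v^2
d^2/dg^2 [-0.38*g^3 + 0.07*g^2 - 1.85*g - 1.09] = 0.14 - 2.28*g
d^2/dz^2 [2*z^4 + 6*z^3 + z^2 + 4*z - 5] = 24*z^2 + 36*z + 2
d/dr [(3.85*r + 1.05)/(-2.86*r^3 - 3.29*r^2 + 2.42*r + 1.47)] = (22.022*r^3 + 21.6755*r^2 + 6.909*r + 3.1185)/(8.1796*r^6 + 18.8188*r^5 - 3.0183*r^4 - 24.332*r^3 - 3.8162*r^2 + 7.1148*r + 2.1609)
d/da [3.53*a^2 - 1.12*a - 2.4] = 7.06*a - 1.12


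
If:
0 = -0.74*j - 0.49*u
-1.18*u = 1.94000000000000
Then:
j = 1.09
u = -1.64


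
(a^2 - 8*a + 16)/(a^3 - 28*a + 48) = (a - 4)/(a^2 + 4*a - 12)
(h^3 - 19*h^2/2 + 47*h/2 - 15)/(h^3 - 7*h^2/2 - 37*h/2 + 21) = (2*h - 5)/(2*h + 7)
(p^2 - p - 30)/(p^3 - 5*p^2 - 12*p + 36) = (p + 5)/(p^2 + p - 6)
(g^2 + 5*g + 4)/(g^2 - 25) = (g^2 + 5*g + 4)/(g^2 - 25)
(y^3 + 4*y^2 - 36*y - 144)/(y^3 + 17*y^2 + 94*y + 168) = (y - 6)/(y + 7)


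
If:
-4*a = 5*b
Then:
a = -5*b/4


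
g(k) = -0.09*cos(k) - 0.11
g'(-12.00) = 0.05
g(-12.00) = -0.19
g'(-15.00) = -0.06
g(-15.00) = -0.04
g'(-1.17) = -0.08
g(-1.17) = -0.15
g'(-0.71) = -0.06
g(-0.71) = -0.18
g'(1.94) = 0.08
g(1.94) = -0.08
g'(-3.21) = 0.01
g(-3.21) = -0.02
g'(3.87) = -0.06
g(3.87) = -0.04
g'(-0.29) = -0.03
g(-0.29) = -0.20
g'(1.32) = 0.09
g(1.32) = -0.13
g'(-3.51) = 0.03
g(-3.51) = -0.03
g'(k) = 0.09*sin(k)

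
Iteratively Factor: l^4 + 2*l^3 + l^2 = (l)*(l^3 + 2*l^2 + l) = l^2*(l^2 + 2*l + 1) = l^2*(l + 1)*(l + 1)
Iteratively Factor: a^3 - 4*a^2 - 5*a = (a + 1)*(a^2 - 5*a) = (a - 5)*(a + 1)*(a)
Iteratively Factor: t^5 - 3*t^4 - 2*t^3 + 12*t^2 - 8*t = (t - 2)*(t^4 - t^3 - 4*t^2 + 4*t) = t*(t - 2)*(t^3 - t^2 - 4*t + 4) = t*(t - 2)*(t - 1)*(t^2 - 4) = t*(t - 2)^2*(t - 1)*(t + 2)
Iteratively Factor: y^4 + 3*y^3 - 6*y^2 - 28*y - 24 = (y + 2)*(y^3 + y^2 - 8*y - 12) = (y + 2)^2*(y^2 - y - 6) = (y - 3)*(y + 2)^2*(y + 2)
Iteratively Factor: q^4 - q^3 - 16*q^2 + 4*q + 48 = (q - 4)*(q^3 + 3*q^2 - 4*q - 12) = (q - 4)*(q + 2)*(q^2 + q - 6) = (q - 4)*(q + 2)*(q + 3)*(q - 2)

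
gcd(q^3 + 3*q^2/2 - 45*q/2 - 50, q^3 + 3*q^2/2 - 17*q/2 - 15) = q + 5/2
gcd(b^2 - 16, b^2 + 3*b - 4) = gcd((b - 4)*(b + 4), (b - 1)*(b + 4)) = b + 4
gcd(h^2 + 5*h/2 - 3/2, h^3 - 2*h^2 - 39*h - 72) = h + 3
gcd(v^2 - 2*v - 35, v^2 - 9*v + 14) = v - 7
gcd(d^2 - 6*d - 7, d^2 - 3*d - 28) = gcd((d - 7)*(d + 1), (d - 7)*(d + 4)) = d - 7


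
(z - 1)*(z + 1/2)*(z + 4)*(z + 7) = z^4 + 21*z^3/2 + 22*z^2 - 39*z/2 - 14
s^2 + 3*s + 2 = (s + 1)*(s + 2)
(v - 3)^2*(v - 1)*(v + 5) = v^4 - 2*v^3 - 20*v^2 + 66*v - 45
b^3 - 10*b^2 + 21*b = b*(b - 7)*(b - 3)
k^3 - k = k*(k - 1)*(k + 1)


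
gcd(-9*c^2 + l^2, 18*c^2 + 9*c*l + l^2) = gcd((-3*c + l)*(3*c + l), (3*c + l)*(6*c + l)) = 3*c + l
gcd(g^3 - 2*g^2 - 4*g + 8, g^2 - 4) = g^2 - 4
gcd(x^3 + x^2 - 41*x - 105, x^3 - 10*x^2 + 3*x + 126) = x^2 - 4*x - 21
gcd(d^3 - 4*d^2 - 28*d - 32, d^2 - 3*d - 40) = d - 8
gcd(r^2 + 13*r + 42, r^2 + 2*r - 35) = r + 7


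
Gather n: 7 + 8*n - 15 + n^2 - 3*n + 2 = n^2 + 5*n - 6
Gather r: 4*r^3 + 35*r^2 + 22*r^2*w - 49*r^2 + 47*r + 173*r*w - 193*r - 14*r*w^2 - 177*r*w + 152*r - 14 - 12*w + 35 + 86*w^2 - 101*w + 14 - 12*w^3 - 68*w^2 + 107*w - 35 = 4*r^3 + r^2*(22*w - 14) + r*(-14*w^2 - 4*w + 6) - 12*w^3 + 18*w^2 - 6*w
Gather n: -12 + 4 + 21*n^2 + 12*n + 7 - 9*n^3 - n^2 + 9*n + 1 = -9*n^3 + 20*n^2 + 21*n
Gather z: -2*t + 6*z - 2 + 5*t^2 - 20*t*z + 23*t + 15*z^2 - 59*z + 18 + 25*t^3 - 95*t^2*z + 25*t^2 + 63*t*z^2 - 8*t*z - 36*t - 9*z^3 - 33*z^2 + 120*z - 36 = 25*t^3 + 30*t^2 - 15*t - 9*z^3 + z^2*(63*t - 18) + z*(-95*t^2 - 28*t + 67) - 20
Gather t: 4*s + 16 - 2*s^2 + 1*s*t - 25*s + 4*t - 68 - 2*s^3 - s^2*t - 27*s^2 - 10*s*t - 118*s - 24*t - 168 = -2*s^3 - 29*s^2 - 139*s + t*(-s^2 - 9*s - 20) - 220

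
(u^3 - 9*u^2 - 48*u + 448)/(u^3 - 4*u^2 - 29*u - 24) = (u^2 - u - 56)/(u^2 + 4*u + 3)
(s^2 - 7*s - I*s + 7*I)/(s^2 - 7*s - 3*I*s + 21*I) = (s - I)/(s - 3*I)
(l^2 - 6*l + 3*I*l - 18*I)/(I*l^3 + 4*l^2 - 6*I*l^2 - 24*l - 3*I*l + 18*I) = (-I*l + 3)/(l^2 - 4*I*l - 3)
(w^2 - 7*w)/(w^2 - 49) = w/(w + 7)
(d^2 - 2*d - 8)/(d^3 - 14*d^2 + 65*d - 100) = (d + 2)/(d^2 - 10*d + 25)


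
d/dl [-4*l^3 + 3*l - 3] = 3 - 12*l^2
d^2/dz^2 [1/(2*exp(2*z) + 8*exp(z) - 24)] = 2*(-(exp(z) + 1)*(exp(2*z) + 4*exp(z) - 12) + 2*(exp(z) + 2)^2*exp(z))*exp(z)/(exp(2*z) + 4*exp(z) - 12)^3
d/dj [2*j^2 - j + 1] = 4*j - 1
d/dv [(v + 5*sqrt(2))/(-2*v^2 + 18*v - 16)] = (-v^2 + 9*v + (v + 5*sqrt(2))*(2*v - 9) - 8)/(2*(v^2 - 9*v + 8)^2)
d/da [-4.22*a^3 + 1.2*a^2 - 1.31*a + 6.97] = -12.66*a^2 + 2.4*a - 1.31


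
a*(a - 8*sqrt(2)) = a^2 - 8*sqrt(2)*a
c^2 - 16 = (c - 4)*(c + 4)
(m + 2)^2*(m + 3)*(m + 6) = m^4 + 13*m^3 + 58*m^2 + 108*m + 72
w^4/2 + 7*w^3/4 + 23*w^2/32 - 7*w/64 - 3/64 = (w/2 + 1/4)*(w - 1/4)*(w + 1/4)*(w + 3)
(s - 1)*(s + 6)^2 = s^3 + 11*s^2 + 24*s - 36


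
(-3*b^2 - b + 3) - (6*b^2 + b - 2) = -9*b^2 - 2*b + 5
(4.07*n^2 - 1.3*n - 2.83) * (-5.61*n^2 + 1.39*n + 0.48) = -22.8327*n^4 + 12.9503*n^3 + 16.0229*n^2 - 4.5577*n - 1.3584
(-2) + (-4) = -6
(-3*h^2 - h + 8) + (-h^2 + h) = 8 - 4*h^2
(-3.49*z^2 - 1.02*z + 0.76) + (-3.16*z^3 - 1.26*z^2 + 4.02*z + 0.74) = -3.16*z^3 - 4.75*z^2 + 3.0*z + 1.5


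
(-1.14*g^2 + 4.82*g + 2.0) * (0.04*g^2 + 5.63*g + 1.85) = -0.0456*g^4 - 6.2254*g^3 + 25.1076*g^2 + 20.177*g + 3.7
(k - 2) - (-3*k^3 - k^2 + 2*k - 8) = 3*k^3 + k^2 - k + 6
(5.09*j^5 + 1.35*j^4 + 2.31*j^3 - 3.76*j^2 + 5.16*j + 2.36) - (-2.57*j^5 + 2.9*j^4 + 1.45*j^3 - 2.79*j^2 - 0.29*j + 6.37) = 7.66*j^5 - 1.55*j^4 + 0.86*j^3 - 0.97*j^2 + 5.45*j - 4.01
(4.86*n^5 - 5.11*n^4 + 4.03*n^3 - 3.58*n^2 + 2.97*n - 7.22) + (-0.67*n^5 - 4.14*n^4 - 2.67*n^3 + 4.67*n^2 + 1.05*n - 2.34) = 4.19*n^5 - 9.25*n^4 + 1.36*n^3 + 1.09*n^2 + 4.02*n - 9.56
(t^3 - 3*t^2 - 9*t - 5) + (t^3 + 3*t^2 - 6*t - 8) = 2*t^3 - 15*t - 13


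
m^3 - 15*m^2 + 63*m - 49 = (m - 7)^2*(m - 1)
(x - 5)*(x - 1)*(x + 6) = x^3 - 31*x + 30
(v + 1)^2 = v^2 + 2*v + 1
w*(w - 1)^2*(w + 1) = w^4 - w^3 - w^2 + w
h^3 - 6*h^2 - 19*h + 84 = (h - 7)*(h - 3)*(h + 4)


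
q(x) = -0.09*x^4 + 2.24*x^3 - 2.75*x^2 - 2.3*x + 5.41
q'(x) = -0.36*x^3 + 6.72*x^2 - 5.5*x - 2.3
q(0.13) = 5.07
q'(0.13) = -2.90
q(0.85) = 2.80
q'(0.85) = -2.34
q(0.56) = 3.64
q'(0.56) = -3.34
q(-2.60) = -50.68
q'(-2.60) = 63.75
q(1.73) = 3.99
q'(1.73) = 6.43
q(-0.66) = 5.07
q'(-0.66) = 4.36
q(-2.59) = -50.05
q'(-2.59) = 63.28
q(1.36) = 2.52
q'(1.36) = 1.74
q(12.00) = 1586.29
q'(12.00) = 277.30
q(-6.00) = -680.27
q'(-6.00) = 350.38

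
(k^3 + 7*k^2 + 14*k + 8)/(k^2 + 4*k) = k + 3 + 2/k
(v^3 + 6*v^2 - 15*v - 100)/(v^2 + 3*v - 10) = (v^2 + v - 20)/(v - 2)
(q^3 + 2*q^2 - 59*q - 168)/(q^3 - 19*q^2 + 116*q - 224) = (q^2 + 10*q + 21)/(q^2 - 11*q + 28)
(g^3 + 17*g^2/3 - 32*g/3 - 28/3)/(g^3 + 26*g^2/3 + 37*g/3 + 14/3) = (g - 2)/(g + 1)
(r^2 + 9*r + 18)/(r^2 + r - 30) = (r + 3)/(r - 5)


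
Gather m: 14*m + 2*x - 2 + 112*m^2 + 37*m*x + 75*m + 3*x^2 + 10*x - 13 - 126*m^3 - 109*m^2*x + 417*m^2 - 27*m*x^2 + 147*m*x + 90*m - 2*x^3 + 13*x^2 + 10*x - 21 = -126*m^3 + m^2*(529 - 109*x) + m*(-27*x^2 + 184*x + 179) - 2*x^3 + 16*x^2 + 22*x - 36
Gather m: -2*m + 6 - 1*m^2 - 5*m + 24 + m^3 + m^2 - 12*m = m^3 - 19*m + 30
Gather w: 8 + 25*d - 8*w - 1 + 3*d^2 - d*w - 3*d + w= 3*d^2 + 22*d + w*(-d - 7) + 7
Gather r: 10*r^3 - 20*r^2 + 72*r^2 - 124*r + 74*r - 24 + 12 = 10*r^3 + 52*r^2 - 50*r - 12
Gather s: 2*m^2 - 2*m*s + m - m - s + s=2*m^2 - 2*m*s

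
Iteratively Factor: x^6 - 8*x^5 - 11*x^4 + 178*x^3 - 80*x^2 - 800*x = (x + 2)*(x^5 - 10*x^4 + 9*x^3 + 160*x^2 - 400*x) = (x - 5)*(x + 2)*(x^4 - 5*x^3 - 16*x^2 + 80*x) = (x - 5)*(x + 2)*(x + 4)*(x^3 - 9*x^2 + 20*x) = (x - 5)^2*(x + 2)*(x + 4)*(x^2 - 4*x) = (x - 5)^2*(x - 4)*(x + 2)*(x + 4)*(x)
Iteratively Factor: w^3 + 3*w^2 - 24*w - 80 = (w - 5)*(w^2 + 8*w + 16) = (w - 5)*(w + 4)*(w + 4)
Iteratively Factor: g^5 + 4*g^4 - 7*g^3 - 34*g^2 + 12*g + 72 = (g + 2)*(g^4 + 2*g^3 - 11*g^2 - 12*g + 36) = (g - 2)*(g + 2)*(g^3 + 4*g^2 - 3*g - 18) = (g - 2)*(g + 2)*(g + 3)*(g^2 + g - 6) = (g - 2)^2*(g + 2)*(g + 3)*(g + 3)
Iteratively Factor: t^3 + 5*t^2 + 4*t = (t)*(t^2 + 5*t + 4) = t*(t + 1)*(t + 4)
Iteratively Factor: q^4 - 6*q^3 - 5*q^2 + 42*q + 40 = (q - 5)*(q^3 - q^2 - 10*q - 8) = (q - 5)*(q - 4)*(q^2 + 3*q + 2) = (q - 5)*(q - 4)*(q + 1)*(q + 2)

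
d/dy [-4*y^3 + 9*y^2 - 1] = 6*y*(3 - 2*y)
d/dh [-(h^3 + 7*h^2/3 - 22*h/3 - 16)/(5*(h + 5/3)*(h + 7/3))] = 3*(-27*h^4 - 216*h^3 - 765*h^2 - 1354*h - 958)/(5*(81*h^4 + 648*h^3 + 1926*h^2 + 2520*h + 1225))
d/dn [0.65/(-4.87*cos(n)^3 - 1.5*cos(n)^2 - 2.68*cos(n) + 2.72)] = (9.4965*sin(n)^2 - 1.95*cos(n) - 11.2385)*sin(n)/(4.87*cos(n)^3 + 1.5*cos(n)^2 + 2.68*cos(n) - 2.72)^2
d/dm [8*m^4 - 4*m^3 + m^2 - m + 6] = 32*m^3 - 12*m^2 + 2*m - 1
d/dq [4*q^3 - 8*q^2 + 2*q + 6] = 12*q^2 - 16*q + 2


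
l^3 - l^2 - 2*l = l*(l - 2)*(l + 1)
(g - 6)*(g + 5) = g^2 - g - 30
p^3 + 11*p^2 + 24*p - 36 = (p - 1)*(p + 6)^2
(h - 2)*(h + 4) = h^2 + 2*h - 8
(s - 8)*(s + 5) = s^2 - 3*s - 40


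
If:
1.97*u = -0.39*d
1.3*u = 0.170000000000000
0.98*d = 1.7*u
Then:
No Solution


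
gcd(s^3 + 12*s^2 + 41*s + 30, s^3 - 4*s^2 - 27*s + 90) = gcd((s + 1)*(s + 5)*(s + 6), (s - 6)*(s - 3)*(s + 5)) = s + 5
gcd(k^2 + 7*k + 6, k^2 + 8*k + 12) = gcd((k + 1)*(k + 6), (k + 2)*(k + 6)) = k + 6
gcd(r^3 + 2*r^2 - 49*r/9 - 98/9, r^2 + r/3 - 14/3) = r + 7/3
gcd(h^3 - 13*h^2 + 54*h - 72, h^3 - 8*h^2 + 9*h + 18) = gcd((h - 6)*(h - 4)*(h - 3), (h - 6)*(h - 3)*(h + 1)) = h^2 - 9*h + 18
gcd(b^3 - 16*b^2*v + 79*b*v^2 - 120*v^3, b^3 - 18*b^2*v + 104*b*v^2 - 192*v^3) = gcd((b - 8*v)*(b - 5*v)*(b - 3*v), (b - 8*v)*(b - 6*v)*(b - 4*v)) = -b + 8*v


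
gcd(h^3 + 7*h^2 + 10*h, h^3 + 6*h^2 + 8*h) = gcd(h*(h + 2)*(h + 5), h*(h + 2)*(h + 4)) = h^2 + 2*h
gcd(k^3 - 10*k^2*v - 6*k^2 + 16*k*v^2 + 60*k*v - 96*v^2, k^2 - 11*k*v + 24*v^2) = -k + 8*v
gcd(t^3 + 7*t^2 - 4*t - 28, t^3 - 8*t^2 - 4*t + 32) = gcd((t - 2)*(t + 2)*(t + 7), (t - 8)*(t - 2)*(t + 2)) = t^2 - 4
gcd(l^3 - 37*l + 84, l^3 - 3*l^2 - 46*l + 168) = l^2 + 3*l - 28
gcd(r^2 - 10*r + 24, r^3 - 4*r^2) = r - 4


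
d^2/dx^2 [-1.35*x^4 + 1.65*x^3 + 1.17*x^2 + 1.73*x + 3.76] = -16.2*x^2 + 9.9*x + 2.34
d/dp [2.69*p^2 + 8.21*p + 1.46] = 5.38*p + 8.21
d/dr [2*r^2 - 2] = 4*r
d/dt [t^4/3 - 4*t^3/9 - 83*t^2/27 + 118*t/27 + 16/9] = 4*t^3/3 - 4*t^2/3 - 166*t/27 + 118/27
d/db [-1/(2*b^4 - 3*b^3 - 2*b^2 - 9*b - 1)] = (8*b^3 - 9*b^2 - 4*b - 9)/(-2*b^4 + 3*b^3 + 2*b^2 + 9*b + 1)^2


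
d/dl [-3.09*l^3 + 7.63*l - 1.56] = 7.63 - 9.27*l^2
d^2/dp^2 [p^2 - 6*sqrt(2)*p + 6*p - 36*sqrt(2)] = 2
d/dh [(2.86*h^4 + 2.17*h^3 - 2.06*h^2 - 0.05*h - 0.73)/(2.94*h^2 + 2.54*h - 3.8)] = (16.8168*h^5 + 28.173*h^4 - 32.4484*h^3 - 29.8234*h^2 + 19.9484*h + 2.0442)/(8.6436*h^4 + 14.9352*h^3 - 15.8924*h^2 - 19.304*h + 14.44)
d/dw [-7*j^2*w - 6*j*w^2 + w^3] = -7*j^2 - 12*j*w + 3*w^2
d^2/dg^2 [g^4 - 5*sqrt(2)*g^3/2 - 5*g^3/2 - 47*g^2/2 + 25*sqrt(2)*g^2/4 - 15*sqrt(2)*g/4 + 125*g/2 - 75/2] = 12*g^2 - 15*sqrt(2)*g - 15*g - 47 + 25*sqrt(2)/2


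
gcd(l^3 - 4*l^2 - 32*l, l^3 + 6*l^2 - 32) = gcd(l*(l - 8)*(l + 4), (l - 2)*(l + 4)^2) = l + 4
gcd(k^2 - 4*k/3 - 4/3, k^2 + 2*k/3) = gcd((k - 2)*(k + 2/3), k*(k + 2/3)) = k + 2/3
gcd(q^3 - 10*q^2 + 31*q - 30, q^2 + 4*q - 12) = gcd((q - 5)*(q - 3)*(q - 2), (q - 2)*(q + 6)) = q - 2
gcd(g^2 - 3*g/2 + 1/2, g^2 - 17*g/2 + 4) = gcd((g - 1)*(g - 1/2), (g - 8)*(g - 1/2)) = g - 1/2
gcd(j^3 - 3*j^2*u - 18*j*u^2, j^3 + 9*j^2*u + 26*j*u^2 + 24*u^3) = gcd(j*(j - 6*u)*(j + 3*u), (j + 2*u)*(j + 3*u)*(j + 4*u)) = j + 3*u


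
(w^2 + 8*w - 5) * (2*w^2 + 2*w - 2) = 2*w^4 + 18*w^3 + 4*w^2 - 26*w + 10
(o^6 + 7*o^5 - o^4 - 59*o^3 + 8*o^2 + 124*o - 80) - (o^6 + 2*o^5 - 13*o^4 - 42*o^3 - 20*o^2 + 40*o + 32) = 5*o^5 + 12*o^4 - 17*o^3 + 28*o^2 + 84*o - 112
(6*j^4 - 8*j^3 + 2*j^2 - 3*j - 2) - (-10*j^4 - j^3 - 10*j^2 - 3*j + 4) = 16*j^4 - 7*j^3 + 12*j^2 - 6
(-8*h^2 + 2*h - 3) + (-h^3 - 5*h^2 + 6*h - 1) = -h^3 - 13*h^2 + 8*h - 4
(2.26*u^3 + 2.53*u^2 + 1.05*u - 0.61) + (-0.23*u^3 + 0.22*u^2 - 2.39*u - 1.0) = 2.03*u^3 + 2.75*u^2 - 1.34*u - 1.61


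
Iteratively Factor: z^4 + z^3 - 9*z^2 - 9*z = (z - 3)*(z^3 + 4*z^2 + 3*z) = (z - 3)*(z + 1)*(z^2 + 3*z) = (z - 3)*(z + 1)*(z + 3)*(z)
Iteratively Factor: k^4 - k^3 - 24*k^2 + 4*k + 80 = (k + 4)*(k^3 - 5*k^2 - 4*k + 20) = (k - 2)*(k + 4)*(k^2 - 3*k - 10) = (k - 2)*(k + 2)*(k + 4)*(k - 5)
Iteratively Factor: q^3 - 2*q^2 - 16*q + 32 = (q - 2)*(q^2 - 16) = (q - 2)*(q + 4)*(q - 4)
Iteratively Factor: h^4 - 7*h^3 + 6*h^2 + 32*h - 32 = (h + 2)*(h^3 - 9*h^2 + 24*h - 16) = (h - 4)*(h + 2)*(h^2 - 5*h + 4) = (h - 4)^2*(h + 2)*(h - 1)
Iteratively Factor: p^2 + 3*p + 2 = (p + 2)*(p + 1)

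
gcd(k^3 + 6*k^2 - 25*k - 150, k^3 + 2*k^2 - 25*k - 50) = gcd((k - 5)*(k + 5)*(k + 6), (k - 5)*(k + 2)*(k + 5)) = k^2 - 25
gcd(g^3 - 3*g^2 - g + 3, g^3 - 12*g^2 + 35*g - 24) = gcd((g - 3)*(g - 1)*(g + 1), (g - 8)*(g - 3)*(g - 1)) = g^2 - 4*g + 3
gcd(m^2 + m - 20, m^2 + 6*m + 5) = m + 5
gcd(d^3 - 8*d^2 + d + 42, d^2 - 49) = d - 7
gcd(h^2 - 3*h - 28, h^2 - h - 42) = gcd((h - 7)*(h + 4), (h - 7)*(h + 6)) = h - 7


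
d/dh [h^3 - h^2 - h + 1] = 3*h^2 - 2*h - 1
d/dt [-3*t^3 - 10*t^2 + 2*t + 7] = -9*t^2 - 20*t + 2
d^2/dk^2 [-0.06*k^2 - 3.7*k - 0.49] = -0.120000000000000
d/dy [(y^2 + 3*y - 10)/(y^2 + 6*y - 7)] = 3*(y^2 + 2*y + 13)/(y^4 + 12*y^3 + 22*y^2 - 84*y + 49)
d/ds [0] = 0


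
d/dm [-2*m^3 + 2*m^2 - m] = -6*m^2 + 4*m - 1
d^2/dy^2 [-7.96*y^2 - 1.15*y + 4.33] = -15.9200000000000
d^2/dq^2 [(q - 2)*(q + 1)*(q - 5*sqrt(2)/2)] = 6*q - 5*sqrt(2) - 2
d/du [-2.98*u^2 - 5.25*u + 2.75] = -5.96*u - 5.25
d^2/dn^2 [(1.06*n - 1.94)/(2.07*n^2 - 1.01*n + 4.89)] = ((10.1728 - 13.1652*n)*(2.07*n^2 - 1.01*n + 4.89) + (1.06*n - 1.94)*(4.14*n - 1.01)*(8.28*n - 2.02))/(2.07*n^2 - 1.01*n + 4.89)^3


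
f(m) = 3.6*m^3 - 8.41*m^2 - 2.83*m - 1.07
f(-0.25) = -0.94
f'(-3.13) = 155.62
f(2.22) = -9.41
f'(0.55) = -8.81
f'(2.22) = 13.06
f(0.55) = -4.57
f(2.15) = -10.25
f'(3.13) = 50.33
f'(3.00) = 43.91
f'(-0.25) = 2.05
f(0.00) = -1.07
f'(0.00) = -2.83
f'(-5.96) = 481.05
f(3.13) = 18.07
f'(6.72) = 371.85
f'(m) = 10.8*m^2 - 16.82*m - 2.83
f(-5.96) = -1045.09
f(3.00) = 11.95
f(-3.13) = -185.00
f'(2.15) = 10.93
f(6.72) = 692.60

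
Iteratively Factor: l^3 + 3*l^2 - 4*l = (l - 1)*(l^2 + 4*l) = (l - 1)*(l + 4)*(l)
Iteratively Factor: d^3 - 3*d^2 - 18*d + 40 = (d - 2)*(d^2 - d - 20) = (d - 5)*(d - 2)*(d + 4)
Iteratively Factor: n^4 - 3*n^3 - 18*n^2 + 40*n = (n)*(n^3 - 3*n^2 - 18*n + 40) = n*(n + 4)*(n^2 - 7*n + 10) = n*(n - 2)*(n + 4)*(n - 5)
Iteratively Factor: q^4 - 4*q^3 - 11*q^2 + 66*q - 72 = (q + 4)*(q^3 - 8*q^2 + 21*q - 18) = (q - 3)*(q + 4)*(q^2 - 5*q + 6) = (q - 3)^2*(q + 4)*(q - 2)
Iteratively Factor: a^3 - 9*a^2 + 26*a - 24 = (a - 2)*(a^2 - 7*a + 12) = (a - 3)*(a - 2)*(a - 4)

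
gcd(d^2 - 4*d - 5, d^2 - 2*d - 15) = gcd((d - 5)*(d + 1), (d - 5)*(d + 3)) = d - 5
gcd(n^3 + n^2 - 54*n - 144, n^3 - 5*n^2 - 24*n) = n^2 - 5*n - 24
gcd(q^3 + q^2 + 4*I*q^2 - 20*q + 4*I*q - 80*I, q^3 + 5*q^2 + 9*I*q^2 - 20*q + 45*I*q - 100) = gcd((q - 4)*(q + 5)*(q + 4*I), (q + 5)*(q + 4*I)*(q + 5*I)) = q^2 + q*(5 + 4*I) + 20*I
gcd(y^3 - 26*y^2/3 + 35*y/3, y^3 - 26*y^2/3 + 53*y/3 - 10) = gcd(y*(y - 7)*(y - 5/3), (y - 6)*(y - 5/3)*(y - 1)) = y - 5/3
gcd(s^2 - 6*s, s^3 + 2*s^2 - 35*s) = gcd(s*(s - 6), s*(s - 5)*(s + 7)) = s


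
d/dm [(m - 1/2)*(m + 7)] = 2*m + 13/2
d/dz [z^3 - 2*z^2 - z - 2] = 3*z^2 - 4*z - 1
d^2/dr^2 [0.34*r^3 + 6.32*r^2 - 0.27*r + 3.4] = 2.04*r + 12.64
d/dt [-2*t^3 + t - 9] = 1 - 6*t^2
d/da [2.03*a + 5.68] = 2.03000000000000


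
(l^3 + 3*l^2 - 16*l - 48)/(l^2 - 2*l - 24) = (l^2 - l - 12)/(l - 6)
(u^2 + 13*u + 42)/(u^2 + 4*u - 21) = (u + 6)/(u - 3)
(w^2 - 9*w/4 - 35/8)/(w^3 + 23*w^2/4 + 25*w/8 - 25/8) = (2*w - 7)/(2*w^2 + 9*w - 5)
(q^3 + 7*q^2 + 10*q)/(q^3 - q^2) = (q^2 + 7*q + 10)/(q*(q - 1))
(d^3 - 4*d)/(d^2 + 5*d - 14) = d*(d + 2)/(d + 7)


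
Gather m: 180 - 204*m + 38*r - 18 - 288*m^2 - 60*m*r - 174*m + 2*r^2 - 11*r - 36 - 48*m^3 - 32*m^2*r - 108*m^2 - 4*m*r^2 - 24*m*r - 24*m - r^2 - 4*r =-48*m^3 + m^2*(-32*r - 396) + m*(-4*r^2 - 84*r - 402) + r^2 + 23*r + 126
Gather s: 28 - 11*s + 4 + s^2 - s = s^2 - 12*s + 32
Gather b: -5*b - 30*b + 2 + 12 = 14 - 35*b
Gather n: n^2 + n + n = n^2 + 2*n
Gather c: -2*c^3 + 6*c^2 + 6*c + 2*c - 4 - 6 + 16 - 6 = -2*c^3 + 6*c^2 + 8*c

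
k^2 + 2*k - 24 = (k - 4)*(k + 6)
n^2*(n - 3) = n^3 - 3*n^2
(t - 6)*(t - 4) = t^2 - 10*t + 24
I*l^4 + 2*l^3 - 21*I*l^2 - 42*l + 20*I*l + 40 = (l - 4)*(l + 5)*(l - 2*I)*(I*l - I)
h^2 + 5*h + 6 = (h + 2)*(h + 3)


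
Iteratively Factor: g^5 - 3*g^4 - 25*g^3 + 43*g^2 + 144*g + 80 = (g + 4)*(g^4 - 7*g^3 + 3*g^2 + 31*g + 20) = (g + 1)*(g + 4)*(g^3 - 8*g^2 + 11*g + 20) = (g - 4)*(g + 1)*(g + 4)*(g^2 - 4*g - 5) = (g - 4)*(g + 1)^2*(g + 4)*(g - 5)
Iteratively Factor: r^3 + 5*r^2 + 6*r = (r)*(r^2 + 5*r + 6) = r*(r + 3)*(r + 2)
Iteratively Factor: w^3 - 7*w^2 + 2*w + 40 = (w - 5)*(w^2 - 2*w - 8) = (w - 5)*(w - 4)*(w + 2)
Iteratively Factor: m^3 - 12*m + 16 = (m - 2)*(m^2 + 2*m - 8) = (m - 2)*(m + 4)*(m - 2)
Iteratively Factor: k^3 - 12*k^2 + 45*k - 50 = (k - 2)*(k^2 - 10*k + 25) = (k - 5)*(k - 2)*(k - 5)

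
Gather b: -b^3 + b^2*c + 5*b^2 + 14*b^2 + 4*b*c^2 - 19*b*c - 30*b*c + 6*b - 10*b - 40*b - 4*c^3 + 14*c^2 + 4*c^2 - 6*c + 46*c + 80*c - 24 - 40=-b^3 + b^2*(c + 19) + b*(4*c^2 - 49*c - 44) - 4*c^3 + 18*c^2 + 120*c - 64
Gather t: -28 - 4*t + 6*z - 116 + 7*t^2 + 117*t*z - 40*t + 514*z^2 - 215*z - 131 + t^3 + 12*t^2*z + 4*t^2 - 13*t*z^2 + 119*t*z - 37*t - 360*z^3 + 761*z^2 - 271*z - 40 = t^3 + t^2*(12*z + 11) + t*(-13*z^2 + 236*z - 81) - 360*z^3 + 1275*z^2 - 480*z - 315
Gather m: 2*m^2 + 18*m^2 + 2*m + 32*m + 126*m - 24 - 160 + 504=20*m^2 + 160*m + 320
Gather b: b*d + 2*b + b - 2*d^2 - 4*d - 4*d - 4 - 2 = b*(d + 3) - 2*d^2 - 8*d - 6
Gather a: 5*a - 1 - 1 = 5*a - 2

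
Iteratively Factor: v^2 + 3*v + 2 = (v + 2)*(v + 1)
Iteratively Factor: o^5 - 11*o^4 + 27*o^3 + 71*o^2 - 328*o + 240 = (o - 1)*(o^4 - 10*o^3 + 17*o^2 + 88*o - 240) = (o - 4)*(o - 1)*(o^3 - 6*o^2 - 7*o + 60) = (o - 5)*(o - 4)*(o - 1)*(o^2 - o - 12) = (o - 5)*(o - 4)*(o - 1)*(o + 3)*(o - 4)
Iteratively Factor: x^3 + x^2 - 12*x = (x + 4)*(x^2 - 3*x) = x*(x + 4)*(x - 3)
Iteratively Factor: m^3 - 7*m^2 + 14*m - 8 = (m - 1)*(m^2 - 6*m + 8) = (m - 2)*(m - 1)*(m - 4)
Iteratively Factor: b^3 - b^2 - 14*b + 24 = (b - 2)*(b^2 + b - 12) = (b - 2)*(b + 4)*(b - 3)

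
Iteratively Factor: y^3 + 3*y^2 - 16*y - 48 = (y - 4)*(y^2 + 7*y + 12) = (y - 4)*(y + 4)*(y + 3)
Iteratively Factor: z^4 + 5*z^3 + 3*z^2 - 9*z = (z - 1)*(z^3 + 6*z^2 + 9*z) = z*(z - 1)*(z^2 + 6*z + 9) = z*(z - 1)*(z + 3)*(z + 3)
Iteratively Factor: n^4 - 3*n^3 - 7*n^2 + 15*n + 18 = (n - 3)*(n^3 - 7*n - 6) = (n - 3)*(n + 1)*(n^2 - n - 6) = (n - 3)^2*(n + 1)*(n + 2)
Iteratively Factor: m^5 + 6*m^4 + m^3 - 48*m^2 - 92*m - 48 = (m + 2)*(m^4 + 4*m^3 - 7*m^2 - 34*m - 24) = (m + 1)*(m + 2)*(m^3 + 3*m^2 - 10*m - 24) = (m + 1)*(m + 2)^2*(m^2 + m - 12) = (m - 3)*(m + 1)*(m + 2)^2*(m + 4)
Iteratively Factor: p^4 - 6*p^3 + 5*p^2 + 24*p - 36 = (p - 3)*(p^3 - 3*p^2 - 4*p + 12) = (p - 3)*(p - 2)*(p^2 - p - 6) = (p - 3)^2*(p - 2)*(p + 2)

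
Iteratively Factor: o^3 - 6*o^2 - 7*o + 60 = (o - 4)*(o^2 - 2*o - 15) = (o - 5)*(o - 4)*(o + 3)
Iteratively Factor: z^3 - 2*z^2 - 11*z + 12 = (z - 1)*(z^2 - z - 12) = (z - 1)*(z + 3)*(z - 4)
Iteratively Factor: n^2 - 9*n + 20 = (n - 4)*(n - 5)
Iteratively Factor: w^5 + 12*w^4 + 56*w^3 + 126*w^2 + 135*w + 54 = (w + 2)*(w^4 + 10*w^3 + 36*w^2 + 54*w + 27) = (w + 2)*(w + 3)*(w^3 + 7*w^2 + 15*w + 9) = (w + 1)*(w + 2)*(w + 3)*(w^2 + 6*w + 9) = (w + 1)*(w + 2)*(w + 3)^2*(w + 3)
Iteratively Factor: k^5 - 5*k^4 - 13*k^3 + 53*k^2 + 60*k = (k)*(k^4 - 5*k^3 - 13*k^2 + 53*k + 60) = k*(k + 3)*(k^3 - 8*k^2 + 11*k + 20) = k*(k - 5)*(k + 3)*(k^2 - 3*k - 4) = k*(k - 5)*(k - 4)*(k + 3)*(k + 1)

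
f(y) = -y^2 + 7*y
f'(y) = 7 - 2*y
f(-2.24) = -20.70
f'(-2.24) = 11.48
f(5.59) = 7.88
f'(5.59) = -4.18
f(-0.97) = -7.73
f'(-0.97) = 8.94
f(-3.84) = -41.63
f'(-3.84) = 14.68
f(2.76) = 11.70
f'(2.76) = 1.48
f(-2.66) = -25.70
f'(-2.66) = 12.32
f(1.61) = 8.68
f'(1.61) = 3.78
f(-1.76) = -15.42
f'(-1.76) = 10.52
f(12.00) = -60.00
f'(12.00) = -17.00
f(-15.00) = -330.00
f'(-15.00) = 37.00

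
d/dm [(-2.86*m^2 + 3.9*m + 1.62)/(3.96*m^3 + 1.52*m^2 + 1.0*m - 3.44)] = (11.3256*m^4 - 30.888*m^3 - 28.0336*m^2 + 14.752*m - 15.036)/(15.6816*m^6 + 12.0384*m^5 + 10.2304*m^4 - 24.2048*m^3 - 9.4576*m^2 - 6.88*m + 11.8336)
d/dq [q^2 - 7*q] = 2*q - 7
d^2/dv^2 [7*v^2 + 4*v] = 14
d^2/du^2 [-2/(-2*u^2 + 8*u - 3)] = 8*(-2*u^2 + 8*u + 8*(u - 2)^2 - 3)/(2*u^2 - 8*u + 3)^3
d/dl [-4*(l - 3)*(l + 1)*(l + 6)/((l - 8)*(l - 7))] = 4*(-l^4 + 30*l^3 - 123*l^2 - 484*l + 1110)/(l^4 - 30*l^3 + 337*l^2 - 1680*l + 3136)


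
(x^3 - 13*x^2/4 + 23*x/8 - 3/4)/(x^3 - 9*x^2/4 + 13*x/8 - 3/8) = (x - 2)/(x - 1)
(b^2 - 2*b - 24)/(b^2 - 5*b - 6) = (b + 4)/(b + 1)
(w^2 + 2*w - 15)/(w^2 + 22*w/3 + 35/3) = 3*(w - 3)/(3*w + 7)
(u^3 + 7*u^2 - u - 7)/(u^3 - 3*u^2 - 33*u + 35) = (u^2 + 8*u + 7)/(u^2 - 2*u - 35)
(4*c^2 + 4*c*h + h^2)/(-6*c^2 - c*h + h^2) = (-2*c - h)/(3*c - h)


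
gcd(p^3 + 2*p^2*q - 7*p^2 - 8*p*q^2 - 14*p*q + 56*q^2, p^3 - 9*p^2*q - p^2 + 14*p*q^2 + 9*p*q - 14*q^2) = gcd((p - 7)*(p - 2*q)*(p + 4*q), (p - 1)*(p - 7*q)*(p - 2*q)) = p - 2*q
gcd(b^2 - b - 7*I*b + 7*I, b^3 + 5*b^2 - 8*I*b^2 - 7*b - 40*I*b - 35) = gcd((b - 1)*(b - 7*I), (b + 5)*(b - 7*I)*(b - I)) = b - 7*I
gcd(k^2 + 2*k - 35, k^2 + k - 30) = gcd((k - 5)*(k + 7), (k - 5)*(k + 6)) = k - 5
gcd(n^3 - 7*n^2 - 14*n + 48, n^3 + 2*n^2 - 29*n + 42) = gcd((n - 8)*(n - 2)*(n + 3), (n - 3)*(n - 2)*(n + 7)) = n - 2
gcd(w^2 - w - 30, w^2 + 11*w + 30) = w + 5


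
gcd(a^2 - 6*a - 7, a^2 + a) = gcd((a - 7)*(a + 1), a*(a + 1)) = a + 1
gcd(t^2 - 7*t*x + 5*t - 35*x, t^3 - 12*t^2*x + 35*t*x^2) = -t + 7*x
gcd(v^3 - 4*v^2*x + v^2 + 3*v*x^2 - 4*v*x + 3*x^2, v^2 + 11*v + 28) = 1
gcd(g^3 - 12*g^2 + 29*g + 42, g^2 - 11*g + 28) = g - 7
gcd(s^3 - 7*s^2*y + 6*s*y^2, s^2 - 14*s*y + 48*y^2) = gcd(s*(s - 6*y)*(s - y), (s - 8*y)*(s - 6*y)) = -s + 6*y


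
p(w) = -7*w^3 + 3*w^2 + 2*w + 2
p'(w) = -21*w^2 + 6*w + 2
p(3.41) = -233.86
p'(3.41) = -221.73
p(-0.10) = 1.84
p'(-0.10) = 1.19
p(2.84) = -128.47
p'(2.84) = -150.34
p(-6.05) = 1649.82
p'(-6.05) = -802.95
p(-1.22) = 16.74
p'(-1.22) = -36.58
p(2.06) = -42.34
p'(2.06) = -74.76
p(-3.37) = 297.24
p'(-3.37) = -256.71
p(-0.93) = 8.37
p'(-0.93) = -21.74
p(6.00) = -1390.00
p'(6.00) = -718.00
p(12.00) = -11638.00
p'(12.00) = -2950.00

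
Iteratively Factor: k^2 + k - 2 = (k + 2)*(k - 1)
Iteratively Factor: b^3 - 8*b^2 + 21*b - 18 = (b - 3)*(b^2 - 5*b + 6) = (b - 3)*(b - 2)*(b - 3)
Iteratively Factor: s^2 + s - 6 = (s + 3)*(s - 2)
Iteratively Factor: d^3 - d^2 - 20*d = (d)*(d^2 - d - 20) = d*(d + 4)*(d - 5)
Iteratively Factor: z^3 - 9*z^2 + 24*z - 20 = (z - 2)*(z^2 - 7*z + 10) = (z - 5)*(z - 2)*(z - 2)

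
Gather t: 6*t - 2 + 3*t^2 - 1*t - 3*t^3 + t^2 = -3*t^3 + 4*t^2 + 5*t - 2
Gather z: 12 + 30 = 42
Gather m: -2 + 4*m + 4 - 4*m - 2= 0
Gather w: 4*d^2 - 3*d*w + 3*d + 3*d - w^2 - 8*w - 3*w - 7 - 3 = 4*d^2 + 6*d - w^2 + w*(-3*d - 11) - 10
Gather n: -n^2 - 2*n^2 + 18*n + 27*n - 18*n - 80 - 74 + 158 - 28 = -3*n^2 + 27*n - 24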